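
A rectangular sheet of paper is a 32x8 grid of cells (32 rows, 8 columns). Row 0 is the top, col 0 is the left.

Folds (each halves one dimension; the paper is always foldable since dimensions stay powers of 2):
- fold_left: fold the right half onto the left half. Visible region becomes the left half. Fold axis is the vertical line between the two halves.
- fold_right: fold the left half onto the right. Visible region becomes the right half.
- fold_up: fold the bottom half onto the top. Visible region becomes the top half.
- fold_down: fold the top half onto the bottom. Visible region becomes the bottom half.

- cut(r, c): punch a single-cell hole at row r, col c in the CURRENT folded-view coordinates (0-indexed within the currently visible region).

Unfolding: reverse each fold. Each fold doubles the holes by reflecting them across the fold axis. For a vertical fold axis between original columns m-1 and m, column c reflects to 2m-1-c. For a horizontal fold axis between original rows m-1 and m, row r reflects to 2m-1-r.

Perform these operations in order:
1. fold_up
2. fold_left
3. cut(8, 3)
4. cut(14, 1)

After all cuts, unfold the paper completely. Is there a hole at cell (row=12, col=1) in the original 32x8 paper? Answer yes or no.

Answer: no

Derivation:
Op 1 fold_up: fold axis h@16; visible region now rows[0,16) x cols[0,8) = 16x8
Op 2 fold_left: fold axis v@4; visible region now rows[0,16) x cols[0,4) = 16x4
Op 3 cut(8, 3): punch at orig (8,3); cuts so far [(8, 3)]; region rows[0,16) x cols[0,4) = 16x4
Op 4 cut(14, 1): punch at orig (14,1); cuts so far [(8, 3), (14, 1)]; region rows[0,16) x cols[0,4) = 16x4
Unfold 1 (reflect across v@4): 4 holes -> [(8, 3), (8, 4), (14, 1), (14, 6)]
Unfold 2 (reflect across h@16): 8 holes -> [(8, 3), (8, 4), (14, 1), (14, 6), (17, 1), (17, 6), (23, 3), (23, 4)]
Holes: [(8, 3), (8, 4), (14, 1), (14, 6), (17, 1), (17, 6), (23, 3), (23, 4)]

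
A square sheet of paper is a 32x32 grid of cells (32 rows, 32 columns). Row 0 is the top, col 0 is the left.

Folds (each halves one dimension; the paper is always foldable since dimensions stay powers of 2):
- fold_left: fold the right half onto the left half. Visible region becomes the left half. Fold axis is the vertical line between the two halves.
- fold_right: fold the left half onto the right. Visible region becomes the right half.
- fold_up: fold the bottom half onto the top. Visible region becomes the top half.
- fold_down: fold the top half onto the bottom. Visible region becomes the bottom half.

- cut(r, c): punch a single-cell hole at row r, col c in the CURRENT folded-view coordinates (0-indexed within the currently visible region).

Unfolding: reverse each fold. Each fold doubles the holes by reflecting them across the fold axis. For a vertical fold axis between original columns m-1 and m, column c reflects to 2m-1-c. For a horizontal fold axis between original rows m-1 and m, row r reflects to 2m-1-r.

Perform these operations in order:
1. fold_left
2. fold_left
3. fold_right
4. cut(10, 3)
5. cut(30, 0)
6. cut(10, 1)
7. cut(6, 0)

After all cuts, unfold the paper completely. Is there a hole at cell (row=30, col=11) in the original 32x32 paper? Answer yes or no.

Answer: yes

Derivation:
Op 1 fold_left: fold axis v@16; visible region now rows[0,32) x cols[0,16) = 32x16
Op 2 fold_left: fold axis v@8; visible region now rows[0,32) x cols[0,8) = 32x8
Op 3 fold_right: fold axis v@4; visible region now rows[0,32) x cols[4,8) = 32x4
Op 4 cut(10, 3): punch at orig (10,7); cuts so far [(10, 7)]; region rows[0,32) x cols[4,8) = 32x4
Op 5 cut(30, 0): punch at orig (30,4); cuts so far [(10, 7), (30, 4)]; region rows[0,32) x cols[4,8) = 32x4
Op 6 cut(10, 1): punch at orig (10,5); cuts so far [(10, 5), (10, 7), (30, 4)]; region rows[0,32) x cols[4,8) = 32x4
Op 7 cut(6, 0): punch at orig (6,4); cuts so far [(6, 4), (10, 5), (10, 7), (30, 4)]; region rows[0,32) x cols[4,8) = 32x4
Unfold 1 (reflect across v@4): 8 holes -> [(6, 3), (6, 4), (10, 0), (10, 2), (10, 5), (10, 7), (30, 3), (30, 4)]
Unfold 2 (reflect across v@8): 16 holes -> [(6, 3), (6, 4), (6, 11), (6, 12), (10, 0), (10, 2), (10, 5), (10, 7), (10, 8), (10, 10), (10, 13), (10, 15), (30, 3), (30, 4), (30, 11), (30, 12)]
Unfold 3 (reflect across v@16): 32 holes -> [(6, 3), (6, 4), (6, 11), (6, 12), (6, 19), (6, 20), (6, 27), (6, 28), (10, 0), (10, 2), (10, 5), (10, 7), (10, 8), (10, 10), (10, 13), (10, 15), (10, 16), (10, 18), (10, 21), (10, 23), (10, 24), (10, 26), (10, 29), (10, 31), (30, 3), (30, 4), (30, 11), (30, 12), (30, 19), (30, 20), (30, 27), (30, 28)]
Holes: [(6, 3), (6, 4), (6, 11), (6, 12), (6, 19), (6, 20), (6, 27), (6, 28), (10, 0), (10, 2), (10, 5), (10, 7), (10, 8), (10, 10), (10, 13), (10, 15), (10, 16), (10, 18), (10, 21), (10, 23), (10, 24), (10, 26), (10, 29), (10, 31), (30, 3), (30, 4), (30, 11), (30, 12), (30, 19), (30, 20), (30, 27), (30, 28)]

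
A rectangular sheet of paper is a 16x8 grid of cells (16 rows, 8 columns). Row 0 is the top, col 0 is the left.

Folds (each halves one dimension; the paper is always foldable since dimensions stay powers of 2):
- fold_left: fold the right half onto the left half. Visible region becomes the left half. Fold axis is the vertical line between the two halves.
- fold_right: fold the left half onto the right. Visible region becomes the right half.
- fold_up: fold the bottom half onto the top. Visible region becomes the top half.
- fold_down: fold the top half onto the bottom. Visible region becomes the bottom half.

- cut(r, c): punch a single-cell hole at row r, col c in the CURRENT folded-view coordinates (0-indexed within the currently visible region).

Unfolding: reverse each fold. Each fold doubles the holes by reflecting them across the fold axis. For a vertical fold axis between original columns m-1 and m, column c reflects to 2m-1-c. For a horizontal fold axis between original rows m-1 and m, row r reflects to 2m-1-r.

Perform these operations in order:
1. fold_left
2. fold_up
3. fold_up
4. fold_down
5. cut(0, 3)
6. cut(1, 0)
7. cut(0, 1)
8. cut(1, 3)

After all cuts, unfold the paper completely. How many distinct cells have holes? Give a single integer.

Op 1 fold_left: fold axis v@4; visible region now rows[0,16) x cols[0,4) = 16x4
Op 2 fold_up: fold axis h@8; visible region now rows[0,8) x cols[0,4) = 8x4
Op 3 fold_up: fold axis h@4; visible region now rows[0,4) x cols[0,4) = 4x4
Op 4 fold_down: fold axis h@2; visible region now rows[2,4) x cols[0,4) = 2x4
Op 5 cut(0, 3): punch at orig (2,3); cuts so far [(2, 3)]; region rows[2,4) x cols[0,4) = 2x4
Op 6 cut(1, 0): punch at orig (3,0); cuts so far [(2, 3), (3, 0)]; region rows[2,4) x cols[0,4) = 2x4
Op 7 cut(0, 1): punch at orig (2,1); cuts so far [(2, 1), (2, 3), (3, 0)]; region rows[2,4) x cols[0,4) = 2x4
Op 8 cut(1, 3): punch at orig (3,3); cuts so far [(2, 1), (2, 3), (3, 0), (3, 3)]; region rows[2,4) x cols[0,4) = 2x4
Unfold 1 (reflect across h@2): 8 holes -> [(0, 0), (0, 3), (1, 1), (1, 3), (2, 1), (2, 3), (3, 0), (3, 3)]
Unfold 2 (reflect across h@4): 16 holes -> [(0, 0), (0, 3), (1, 1), (1, 3), (2, 1), (2, 3), (3, 0), (3, 3), (4, 0), (4, 3), (5, 1), (5, 3), (6, 1), (6, 3), (7, 0), (7, 3)]
Unfold 3 (reflect across h@8): 32 holes -> [(0, 0), (0, 3), (1, 1), (1, 3), (2, 1), (2, 3), (3, 0), (3, 3), (4, 0), (4, 3), (5, 1), (5, 3), (6, 1), (6, 3), (7, 0), (7, 3), (8, 0), (8, 3), (9, 1), (9, 3), (10, 1), (10, 3), (11, 0), (11, 3), (12, 0), (12, 3), (13, 1), (13, 3), (14, 1), (14, 3), (15, 0), (15, 3)]
Unfold 4 (reflect across v@4): 64 holes -> [(0, 0), (0, 3), (0, 4), (0, 7), (1, 1), (1, 3), (1, 4), (1, 6), (2, 1), (2, 3), (2, 4), (2, 6), (3, 0), (3, 3), (3, 4), (3, 7), (4, 0), (4, 3), (4, 4), (4, 7), (5, 1), (5, 3), (5, 4), (5, 6), (6, 1), (6, 3), (6, 4), (6, 6), (7, 0), (7, 3), (7, 4), (7, 7), (8, 0), (8, 3), (8, 4), (8, 7), (9, 1), (9, 3), (9, 4), (9, 6), (10, 1), (10, 3), (10, 4), (10, 6), (11, 0), (11, 3), (11, 4), (11, 7), (12, 0), (12, 3), (12, 4), (12, 7), (13, 1), (13, 3), (13, 4), (13, 6), (14, 1), (14, 3), (14, 4), (14, 6), (15, 0), (15, 3), (15, 4), (15, 7)]

Answer: 64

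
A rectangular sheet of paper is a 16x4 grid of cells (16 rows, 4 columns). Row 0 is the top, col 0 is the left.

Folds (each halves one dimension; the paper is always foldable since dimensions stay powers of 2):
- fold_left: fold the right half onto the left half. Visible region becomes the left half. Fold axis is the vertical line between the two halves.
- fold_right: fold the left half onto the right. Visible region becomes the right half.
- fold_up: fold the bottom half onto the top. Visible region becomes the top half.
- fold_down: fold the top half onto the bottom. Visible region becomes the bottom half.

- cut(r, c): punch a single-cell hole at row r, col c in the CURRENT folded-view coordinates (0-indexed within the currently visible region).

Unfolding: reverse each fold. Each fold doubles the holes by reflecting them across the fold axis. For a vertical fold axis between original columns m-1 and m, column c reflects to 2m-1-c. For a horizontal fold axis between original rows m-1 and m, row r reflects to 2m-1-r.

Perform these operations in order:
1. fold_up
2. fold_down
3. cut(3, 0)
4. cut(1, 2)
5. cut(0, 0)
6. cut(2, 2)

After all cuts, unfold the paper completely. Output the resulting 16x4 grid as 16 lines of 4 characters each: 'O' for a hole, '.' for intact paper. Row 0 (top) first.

Answer: O...
..O.
..O.
O...
O...
..O.
..O.
O...
O...
..O.
..O.
O...
O...
..O.
..O.
O...

Derivation:
Op 1 fold_up: fold axis h@8; visible region now rows[0,8) x cols[0,4) = 8x4
Op 2 fold_down: fold axis h@4; visible region now rows[4,8) x cols[0,4) = 4x4
Op 3 cut(3, 0): punch at orig (7,0); cuts so far [(7, 0)]; region rows[4,8) x cols[0,4) = 4x4
Op 4 cut(1, 2): punch at orig (5,2); cuts so far [(5, 2), (7, 0)]; region rows[4,8) x cols[0,4) = 4x4
Op 5 cut(0, 0): punch at orig (4,0); cuts so far [(4, 0), (5, 2), (7, 0)]; region rows[4,8) x cols[0,4) = 4x4
Op 6 cut(2, 2): punch at orig (6,2); cuts so far [(4, 0), (5, 2), (6, 2), (7, 0)]; region rows[4,8) x cols[0,4) = 4x4
Unfold 1 (reflect across h@4): 8 holes -> [(0, 0), (1, 2), (2, 2), (3, 0), (4, 0), (5, 2), (6, 2), (7, 0)]
Unfold 2 (reflect across h@8): 16 holes -> [(0, 0), (1, 2), (2, 2), (3, 0), (4, 0), (5, 2), (6, 2), (7, 0), (8, 0), (9, 2), (10, 2), (11, 0), (12, 0), (13, 2), (14, 2), (15, 0)]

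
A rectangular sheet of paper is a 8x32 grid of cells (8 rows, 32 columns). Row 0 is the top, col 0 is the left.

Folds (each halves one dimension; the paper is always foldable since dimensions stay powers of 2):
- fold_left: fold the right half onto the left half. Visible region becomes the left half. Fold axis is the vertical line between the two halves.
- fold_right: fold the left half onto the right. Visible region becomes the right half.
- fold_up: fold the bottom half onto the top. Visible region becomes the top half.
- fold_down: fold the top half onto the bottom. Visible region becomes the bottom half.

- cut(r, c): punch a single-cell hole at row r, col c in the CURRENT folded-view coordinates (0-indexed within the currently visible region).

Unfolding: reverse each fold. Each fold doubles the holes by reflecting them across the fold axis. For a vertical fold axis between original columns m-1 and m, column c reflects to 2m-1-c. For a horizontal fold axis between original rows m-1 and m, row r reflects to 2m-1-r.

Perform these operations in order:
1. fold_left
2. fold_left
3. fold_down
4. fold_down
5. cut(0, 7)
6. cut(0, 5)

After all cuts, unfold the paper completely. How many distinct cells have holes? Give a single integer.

Op 1 fold_left: fold axis v@16; visible region now rows[0,8) x cols[0,16) = 8x16
Op 2 fold_left: fold axis v@8; visible region now rows[0,8) x cols[0,8) = 8x8
Op 3 fold_down: fold axis h@4; visible region now rows[4,8) x cols[0,8) = 4x8
Op 4 fold_down: fold axis h@6; visible region now rows[6,8) x cols[0,8) = 2x8
Op 5 cut(0, 7): punch at orig (6,7); cuts so far [(6, 7)]; region rows[6,8) x cols[0,8) = 2x8
Op 6 cut(0, 5): punch at orig (6,5); cuts so far [(6, 5), (6, 7)]; region rows[6,8) x cols[0,8) = 2x8
Unfold 1 (reflect across h@6): 4 holes -> [(5, 5), (5, 7), (6, 5), (6, 7)]
Unfold 2 (reflect across h@4): 8 holes -> [(1, 5), (1, 7), (2, 5), (2, 7), (5, 5), (5, 7), (6, 5), (6, 7)]
Unfold 3 (reflect across v@8): 16 holes -> [(1, 5), (1, 7), (1, 8), (1, 10), (2, 5), (2, 7), (2, 8), (2, 10), (5, 5), (5, 7), (5, 8), (5, 10), (6, 5), (6, 7), (6, 8), (6, 10)]
Unfold 4 (reflect across v@16): 32 holes -> [(1, 5), (1, 7), (1, 8), (1, 10), (1, 21), (1, 23), (1, 24), (1, 26), (2, 5), (2, 7), (2, 8), (2, 10), (2, 21), (2, 23), (2, 24), (2, 26), (5, 5), (5, 7), (5, 8), (5, 10), (5, 21), (5, 23), (5, 24), (5, 26), (6, 5), (6, 7), (6, 8), (6, 10), (6, 21), (6, 23), (6, 24), (6, 26)]

Answer: 32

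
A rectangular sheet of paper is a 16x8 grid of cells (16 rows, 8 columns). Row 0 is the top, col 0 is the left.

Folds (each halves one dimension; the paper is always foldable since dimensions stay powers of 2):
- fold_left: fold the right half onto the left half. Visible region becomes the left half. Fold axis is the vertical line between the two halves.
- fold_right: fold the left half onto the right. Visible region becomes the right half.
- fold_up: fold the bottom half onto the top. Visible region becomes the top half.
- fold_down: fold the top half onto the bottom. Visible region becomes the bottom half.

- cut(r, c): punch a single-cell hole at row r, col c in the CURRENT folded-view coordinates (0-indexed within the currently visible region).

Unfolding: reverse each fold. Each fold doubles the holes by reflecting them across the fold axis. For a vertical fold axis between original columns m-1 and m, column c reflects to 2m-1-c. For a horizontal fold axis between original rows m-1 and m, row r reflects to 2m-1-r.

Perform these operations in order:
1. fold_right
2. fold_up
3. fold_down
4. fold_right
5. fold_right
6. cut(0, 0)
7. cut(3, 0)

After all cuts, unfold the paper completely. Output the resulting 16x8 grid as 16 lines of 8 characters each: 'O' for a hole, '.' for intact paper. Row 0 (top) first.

Answer: OOOOOOOO
........
........
OOOOOOOO
OOOOOOOO
........
........
OOOOOOOO
OOOOOOOO
........
........
OOOOOOOO
OOOOOOOO
........
........
OOOOOOOO

Derivation:
Op 1 fold_right: fold axis v@4; visible region now rows[0,16) x cols[4,8) = 16x4
Op 2 fold_up: fold axis h@8; visible region now rows[0,8) x cols[4,8) = 8x4
Op 3 fold_down: fold axis h@4; visible region now rows[4,8) x cols[4,8) = 4x4
Op 4 fold_right: fold axis v@6; visible region now rows[4,8) x cols[6,8) = 4x2
Op 5 fold_right: fold axis v@7; visible region now rows[4,8) x cols[7,8) = 4x1
Op 6 cut(0, 0): punch at orig (4,7); cuts so far [(4, 7)]; region rows[4,8) x cols[7,8) = 4x1
Op 7 cut(3, 0): punch at orig (7,7); cuts so far [(4, 7), (7, 7)]; region rows[4,8) x cols[7,8) = 4x1
Unfold 1 (reflect across v@7): 4 holes -> [(4, 6), (4, 7), (7, 6), (7, 7)]
Unfold 2 (reflect across v@6): 8 holes -> [(4, 4), (4, 5), (4, 6), (4, 7), (7, 4), (7, 5), (7, 6), (7, 7)]
Unfold 3 (reflect across h@4): 16 holes -> [(0, 4), (0, 5), (0, 6), (0, 7), (3, 4), (3, 5), (3, 6), (3, 7), (4, 4), (4, 5), (4, 6), (4, 7), (7, 4), (7, 5), (7, 6), (7, 7)]
Unfold 4 (reflect across h@8): 32 holes -> [(0, 4), (0, 5), (0, 6), (0, 7), (3, 4), (3, 5), (3, 6), (3, 7), (4, 4), (4, 5), (4, 6), (4, 7), (7, 4), (7, 5), (7, 6), (7, 7), (8, 4), (8, 5), (8, 6), (8, 7), (11, 4), (11, 5), (11, 6), (11, 7), (12, 4), (12, 5), (12, 6), (12, 7), (15, 4), (15, 5), (15, 6), (15, 7)]
Unfold 5 (reflect across v@4): 64 holes -> [(0, 0), (0, 1), (0, 2), (0, 3), (0, 4), (0, 5), (0, 6), (0, 7), (3, 0), (3, 1), (3, 2), (3, 3), (3, 4), (3, 5), (3, 6), (3, 7), (4, 0), (4, 1), (4, 2), (4, 3), (4, 4), (4, 5), (4, 6), (4, 7), (7, 0), (7, 1), (7, 2), (7, 3), (7, 4), (7, 5), (7, 6), (7, 7), (8, 0), (8, 1), (8, 2), (8, 3), (8, 4), (8, 5), (8, 6), (8, 7), (11, 0), (11, 1), (11, 2), (11, 3), (11, 4), (11, 5), (11, 6), (11, 7), (12, 0), (12, 1), (12, 2), (12, 3), (12, 4), (12, 5), (12, 6), (12, 7), (15, 0), (15, 1), (15, 2), (15, 3), (15, 4), (15, 5), (15, 6), (15, 7)]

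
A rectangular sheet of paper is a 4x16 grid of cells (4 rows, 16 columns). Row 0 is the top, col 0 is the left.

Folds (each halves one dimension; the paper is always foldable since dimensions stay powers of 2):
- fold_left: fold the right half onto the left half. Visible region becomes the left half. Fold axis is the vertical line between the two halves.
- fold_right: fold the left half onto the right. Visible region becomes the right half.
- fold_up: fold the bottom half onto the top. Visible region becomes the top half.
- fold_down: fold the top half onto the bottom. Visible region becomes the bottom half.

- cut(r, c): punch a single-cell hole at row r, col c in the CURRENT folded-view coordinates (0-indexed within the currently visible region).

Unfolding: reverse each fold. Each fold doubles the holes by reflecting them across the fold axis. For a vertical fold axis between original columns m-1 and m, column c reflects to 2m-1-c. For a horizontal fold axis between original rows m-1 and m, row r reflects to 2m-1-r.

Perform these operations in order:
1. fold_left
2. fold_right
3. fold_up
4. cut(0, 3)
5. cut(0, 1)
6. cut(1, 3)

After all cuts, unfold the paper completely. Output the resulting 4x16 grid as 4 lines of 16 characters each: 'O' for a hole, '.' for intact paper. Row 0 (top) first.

Answer: O.O..O.OO.O..O.O
O......OO......O
O......OO......O
O.O..O.OO.O..O.O

Derivation:
Op 1 fold_left: fold axis v@8; visible region now rows[0,4) x cols[0,8) = 4x8
Op 2 fold_right: fold axis v@4; visible region now rows[0,4) x cols[4,8) = 4x4
Op 3 fold_up: fold axis h@2; visible region now rows[0,2) x cols[4,8) = 2x4
Op 4 cut(0, 3): punch at orig (0,7); cuts so far [(0, 7)]; region rows[0,2) x cols[4,8) = 2x4
Op 5 cut(0, 1): punch at orig (0,5); cuts so far [(0, 5), (0, 7)]; region rows[0,2) x cols[4,8) = 2x4
Op 6 cut(1, 3): punch at orig (1,7); cuts so far [(0, 5), (0, 7), (1, 7)]; region rows[0,2) x cols[4,8) = 2x4
Unfold 1 (reflect across h@2): 6 holes -> [(0, 5), (0, 7), (1, 7), (2, 7), (3, 5), (3, 7)]
Unfold 2 (reflect across v@4): 12 holes -> [(0, 0), (0, 2), (0, 5), (0, 7), (1, 0), (1, 7), (2, 0), (2, 7), (3, 0), (3, 2), (3, 5), (3, 7)]
Unfold 3 (reflect across v@8): 24 holes -> [(0, 0), (0, 2), (0, 5), (0, 7), (0, 8), (0, 10), (0, 13), (0, 15), (1, 0), (1, 7), (1, 8), (1, 15), (2, 0), (2, 7), (2, 8), (2, 15), (3, 0), (3, 2), (3, 5), (3, 7), (3, 8), (3, 10), (3, 13), (3, 15)]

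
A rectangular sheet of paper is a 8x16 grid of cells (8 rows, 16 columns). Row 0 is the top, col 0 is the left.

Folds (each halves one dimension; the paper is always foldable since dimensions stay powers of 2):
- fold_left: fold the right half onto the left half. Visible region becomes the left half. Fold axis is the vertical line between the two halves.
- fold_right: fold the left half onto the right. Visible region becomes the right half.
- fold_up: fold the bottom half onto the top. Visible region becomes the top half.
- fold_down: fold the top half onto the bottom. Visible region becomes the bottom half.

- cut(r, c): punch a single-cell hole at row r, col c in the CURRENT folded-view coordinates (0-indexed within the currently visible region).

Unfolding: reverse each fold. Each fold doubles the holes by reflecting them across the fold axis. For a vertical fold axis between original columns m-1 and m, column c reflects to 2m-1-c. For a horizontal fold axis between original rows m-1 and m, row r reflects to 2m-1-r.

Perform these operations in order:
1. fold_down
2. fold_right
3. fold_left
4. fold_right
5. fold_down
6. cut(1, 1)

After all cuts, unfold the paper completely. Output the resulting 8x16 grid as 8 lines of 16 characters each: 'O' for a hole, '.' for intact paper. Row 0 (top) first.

Op 1 fold_down: fold axis h@4; visible region now rows[4,8) x cols[0,16) = 4x16
Op 2 fold_right: fold axis v@8; visible region now rows[4,8) x cols[8,16) = 4x8
Op 3 fold_left: fold axis v@12; visible region now rows[4,8) x cols[8,12) = 4x4
Op 4 fold_right: fold axis v@10; visible region now rows[4,8) x cols[10,12) = 4x2
Op 5 fold_down: fold axis h@6; visible region now rows[6,8) x cols[10,12) = 2x2
Op 6 cut(1, 1): punch at orig (7,11); cuts so far [(7, 11)]; region rows[6,8) x cols[10,12) = 2x2
Unfold 1 (reflect across h@6): 2 holes -> [(4, 11), (7, 11)]
Unfold 2 (reflect across v@10): 4 holes -> [(4, 8), (4, 11), (7, 8), (7, 11)]
Unfold 3 (reflect across v@12): 8 holes -> [(4, 8), (4, 11), (4, 12), (4, 15), (7, 8), (7, 11), (7, 12), (7, 15)]
Unfold 4 (reflect across v@8): 16 holes -> [(4, 0), (4, 3), (4, 4), (4, 7), (4, 8), (4, 11), (4, 12), (4, 15), (7, 0), (7, 3), (7, 4), (7, 7), (7, 8), (7, 11), (7, 12), (7, 15)]
Unfold 5 (reflect across h@4): 32 holes -> [(0, 0), (0, 3), (0, 4), (0, 7), (0, 8), (0, 11), (0, 12), (0, 15), (3, 0), (3, 3), (3, 4), (3, 7), (3, 8), (3, 11), (3, 12), (3, 15), (4, 0), (4, 3), (4, 4), (4, 7), (4, 8), (4, 11), (4, 12), (4, 15), (7, 0), (7, 3), (7, 4), (7, 7), (7, 8), (7, 11), (7, 12), (7, 15)]

Answer: O..OO..OO..OO..O
................
................
O..OO..OO..OO..O
O..OO..OO..OO..O
................
................
O..OO..OO..OO..O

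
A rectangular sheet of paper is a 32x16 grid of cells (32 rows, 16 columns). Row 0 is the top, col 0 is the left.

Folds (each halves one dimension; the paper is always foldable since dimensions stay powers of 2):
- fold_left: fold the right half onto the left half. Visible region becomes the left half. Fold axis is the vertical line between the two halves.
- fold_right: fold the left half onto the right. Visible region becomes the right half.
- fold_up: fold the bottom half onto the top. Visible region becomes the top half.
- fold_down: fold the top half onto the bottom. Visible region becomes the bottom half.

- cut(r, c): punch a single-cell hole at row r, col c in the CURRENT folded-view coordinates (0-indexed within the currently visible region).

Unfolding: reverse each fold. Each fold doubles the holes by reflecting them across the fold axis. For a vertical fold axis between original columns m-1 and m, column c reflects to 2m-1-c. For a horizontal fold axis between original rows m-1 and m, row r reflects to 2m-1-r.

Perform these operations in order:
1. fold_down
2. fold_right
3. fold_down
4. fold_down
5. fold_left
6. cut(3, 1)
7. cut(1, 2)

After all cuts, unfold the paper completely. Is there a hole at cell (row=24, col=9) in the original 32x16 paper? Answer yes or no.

Answer: yes

Derivation:
Op 1 fold_down: fold axis h@16; visible region now rows[16,32) x cols[0,16) = 16x16
Op 2 fold_right: fold axis v@8; visible region now rows[16,32) x cols[8,16) = 16x8
Op 3 fold_down: fold axis h@24; visible region now rows[24,32) x cols[8,16) = 8x8
Op 4 fold_down: fold axis h@28; visible region now rows[28,32) x cols[8,16) = 4x8
Op 5 fold_left: fold axis v@12; visible region now rows[28,32) x cols[8,12) = 4x4
Op 6 cut(3, 1): punch at orig (31,9); cuts so far [(31, 9)]; region rows[28,32) x cols[8,12) = 4x4
Op 7 cut(1, 2): punch at orig (29,10); cuts so far [(29, 10), (31, 9)]; region rows[28,32) x cols[8,12) = 4x4
Unfold 1 (reflect across v@12): 4 holes -> [(29, 10), (29, 13), (31, 9), (31, 14)]
Unfold 2 (reflect across h@28): 8 holes -> [(24, 9), (24, 14), (26, 10), (26, 13), (29, 10), (29, 13), (31, 9), (31, 14)]
Unfold 3 (reflect across h@24): 16 holes -> [(16, 9), (16, 14), (18, 10), (18, 13), (21, 10), (21, 13), (23, 9), (23, 14), (24, 9), (24, 14), (26, 10), (26, 13), (29, 10), (29, 13), (31, 9), (31, 14)]
Unfold 4 (reflect across v@8): 32 holes -> [(16, 1), (16, 6), (16, 9), (16, 14), (18, 2), (18, 5), (18, 10), (18, 13), (21, 2), (21, 5), (21, 10), (21, 13), (23, 1), (23, 6), (23, 9), (23, 14), (24, 1), (24, 6), (24, 9), (24, 14), (26, 2), (26, 5), (26, 10), (26, 13), (29, 2), (29, 5), (29, 10), (29, 13), (31, 1), (31, 6), (31, 9), (31, 14)]
Unfold 5 (reflect across h@16): 64 holes -> [(0, 1), (0, 6), (0, 9), (0, 14), (2, 2), (2, 5), (2, 10), (2, 13), (5, 2), (5, 5), (5, 10), (5, 13), (7, 1), (7, 6), (7, 9), (7, 14), (8, 1), (8, 6), (8, 9), (8, 14), (10, 2), (10, 5), (10, 10), (10, 13), (13, 2), (13, 5), (13, 10), (13, 13), (15, 1), (15, 6), (15, 9), (15, 14), (16, 1), (16, 6), (16, 9), (16, 14), (18, 2), (18, 5), (18, 10), (18, 13), (21, 2), (21, 5), (21, 10), (21, 13), (23, 1), (23, 6), (23, 9), (23, 14), (24, 1), (24, 6), (24, 9), (24, 14), (26, 2), (26, 5), (26, 10), (26, 13), (29, 2), (29, 5), (29, 10), (29, 13), (31, 1), (31, 6), (31, 9), (31, 14)]
Holes: [(0, 1), (0, 6), (0, 9), (0, 14), (2, 2), (2, 5), (2, 10), (2, 13), (5, 2), (5, 5), (5, 10), (5, 13), (7, 1), (7, 6), (7, 9), (7, 14), (8, 1), (8, 6), (8, 9), (8, 14), (10, 2), (10, 5), (10, 10), (10, 13), (13, 2), (13, 5), (13, 10), (13, 13), (15, 1), (15, 6), (15, 9), (15, 14), (16, 1), (16, 6), (16, 9), (16, 14), (18, 2), (18, 5), (18, 10), (18, 13), (21, 2), (21, 5), (21, 10), (21, 13), (23, 1), (23, 6), (23, 9), (23, 14), (24, 1), (24, 6), (24, 9), (24, 14), (26, 2), (26, 5), (26, 10), (26, 13), (29, 2), (29, 5), (29, 10), (29, 13), (31, 1), (31, 6), (31, 9), (31, 14)]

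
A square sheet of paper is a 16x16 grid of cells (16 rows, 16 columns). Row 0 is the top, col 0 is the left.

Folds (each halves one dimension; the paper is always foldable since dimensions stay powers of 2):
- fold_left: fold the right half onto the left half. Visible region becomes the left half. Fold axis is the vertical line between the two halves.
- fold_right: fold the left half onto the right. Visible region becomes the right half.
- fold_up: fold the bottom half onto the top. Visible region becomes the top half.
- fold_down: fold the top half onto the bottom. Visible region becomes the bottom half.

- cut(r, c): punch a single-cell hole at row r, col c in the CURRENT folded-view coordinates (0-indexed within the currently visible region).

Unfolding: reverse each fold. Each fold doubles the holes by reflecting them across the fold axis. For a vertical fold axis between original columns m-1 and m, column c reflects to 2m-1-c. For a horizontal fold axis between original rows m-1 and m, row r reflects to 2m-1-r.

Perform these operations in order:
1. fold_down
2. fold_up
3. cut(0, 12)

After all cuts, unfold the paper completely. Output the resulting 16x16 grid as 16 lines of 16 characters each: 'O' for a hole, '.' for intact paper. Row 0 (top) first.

Answer: ............O...
................
................
................
................
................
................
............O...
............O...
................
................
................
................
................
................
............O...

Derivation:
Op 1 fold_down: fold axis h@8; visible region now rows[8,16) x cols[0,16) = 8x16
Op 2 fold_up: fold axis h@12; visible region now rows[8,12) x cols[0,16) = 4x16
Op 3 cut(0, 12): punch at orig (8,12); cuts so far [(8, 12)]; region rows[8,12) x cols[0,16) = 4x16
Unfold 1 (reflect across h@12): 2 holes -> [(8, 12), (15, 12)]
Unfold 2 (reflect across h@8): 4 holes -> [(0, 12), (7, 12), (8, 12), (15, 12)]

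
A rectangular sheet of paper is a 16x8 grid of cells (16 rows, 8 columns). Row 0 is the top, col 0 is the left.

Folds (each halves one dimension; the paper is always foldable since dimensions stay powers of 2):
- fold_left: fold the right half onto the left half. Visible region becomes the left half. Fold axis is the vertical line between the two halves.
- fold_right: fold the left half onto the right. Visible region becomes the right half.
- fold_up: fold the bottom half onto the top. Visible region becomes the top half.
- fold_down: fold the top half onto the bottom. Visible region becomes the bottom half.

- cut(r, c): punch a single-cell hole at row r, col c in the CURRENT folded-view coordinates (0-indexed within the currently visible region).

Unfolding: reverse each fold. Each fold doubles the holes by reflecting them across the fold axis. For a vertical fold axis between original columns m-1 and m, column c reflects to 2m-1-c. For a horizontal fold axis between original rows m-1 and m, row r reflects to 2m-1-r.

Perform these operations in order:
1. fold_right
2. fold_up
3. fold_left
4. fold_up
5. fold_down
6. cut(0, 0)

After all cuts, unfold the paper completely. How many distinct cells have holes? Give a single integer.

Answer: 32

Derivation:
Op 1 fold_right: fold axis v@4; visible region now rows[0,16) x cols[4,8) = 16x4
Op 2 fold_up: fold axis h@8; visible region now rows[0,8) x cols[4,8) = 8x4
Op 3 fold_left: fold axis v@6; visible region now rows[0,8) x cols[4,6) = 8x2
Op 4 fold_up: fold axis h@4; visible region now rows[0,4) x cols[4,6) = 4x2
Op 5 fold_down: fold axis h@2; visible region now rows[2,4) x cols[4,6) = 2x2
Op 6 cut(0, 0): punch at orig (2,4); cuts so far [(2, 4)]; region rows[2,4) x cols[4,6) = 2x2
Unfold 1 (reflect across h@2): 2 holes -> [(1, 4), (2, 4)]
Unfold 2 (reflect across h@4): 4 holes -> [(1, 4), (2, 4), (5, 4), (6, 4)]
Unfold 3 (reflect across v@6): 8 holes -> [(1, 4), (1, 7), (2, 4), (2, 7), (5, 4), (5, 7), (6, 4), (6, 7)]
Unfold 4 (reflect across h@8): 16 holes -> [(1, 4), (1, 7), (2, 4), (2, 7), (5, 4), (5, 7), (6, 4), (6, 7), (9, 4), (9, 7), (10, 4), (10, 7), (13, 4), (13, 7), (14, 4), (14, 7)]
Unfold 5 (reflect across v@4): 32 holes -> [(1, 0), (1, 3), (1, 4), (1, 7), (2, 0), (2, 3), (2, 4), (2, 7), (5, 0), (5, 3), (5, 4), (5, 7), (6, 0), (6, 3), (6, 4), (6, 7), (9, 0), (9, 3), (9, 4), (9, 7), (10, 0), (10, 3), (10, 4), (10, 7), (13, 0), (13, 3), (13, 4), (13, 7), (14, 0), (14, 3), (14, 4), (14, 7)]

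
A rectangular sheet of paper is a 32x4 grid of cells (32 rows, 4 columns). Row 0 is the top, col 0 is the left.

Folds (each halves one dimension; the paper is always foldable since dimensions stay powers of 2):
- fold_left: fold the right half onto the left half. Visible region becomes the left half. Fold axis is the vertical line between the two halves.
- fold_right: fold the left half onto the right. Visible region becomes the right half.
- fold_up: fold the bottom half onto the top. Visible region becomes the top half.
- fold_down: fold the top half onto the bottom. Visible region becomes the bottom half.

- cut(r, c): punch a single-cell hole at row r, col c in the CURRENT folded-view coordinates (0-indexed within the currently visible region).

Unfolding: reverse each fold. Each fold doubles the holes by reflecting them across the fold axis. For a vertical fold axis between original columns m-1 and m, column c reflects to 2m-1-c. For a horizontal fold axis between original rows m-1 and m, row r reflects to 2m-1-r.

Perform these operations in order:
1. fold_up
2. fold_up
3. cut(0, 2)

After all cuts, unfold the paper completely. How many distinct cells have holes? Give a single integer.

Answer: 4

Derivation:
Op 1 fold_up: fold axis h@16; visible region now rows[0,16) x cols[0,4) = 16x4
Op 2 fold_up: fold axis h@8; visible region now rows[0,8) x cols[0,4) = 8x4
Op 3 cut(0, 2): punch at orig (0,2); cuts so far [(0, 2)]; region rows[0,8) x cols[0,4) = 8x4
Unfold 1 (reflect across h@8): 2 holes -> [(0, 2), (15, 2)]
Unfold 2 (reflect across h@16): 4 holes -> [(0, 2), (15, 2), (16, 2), (31, 2)]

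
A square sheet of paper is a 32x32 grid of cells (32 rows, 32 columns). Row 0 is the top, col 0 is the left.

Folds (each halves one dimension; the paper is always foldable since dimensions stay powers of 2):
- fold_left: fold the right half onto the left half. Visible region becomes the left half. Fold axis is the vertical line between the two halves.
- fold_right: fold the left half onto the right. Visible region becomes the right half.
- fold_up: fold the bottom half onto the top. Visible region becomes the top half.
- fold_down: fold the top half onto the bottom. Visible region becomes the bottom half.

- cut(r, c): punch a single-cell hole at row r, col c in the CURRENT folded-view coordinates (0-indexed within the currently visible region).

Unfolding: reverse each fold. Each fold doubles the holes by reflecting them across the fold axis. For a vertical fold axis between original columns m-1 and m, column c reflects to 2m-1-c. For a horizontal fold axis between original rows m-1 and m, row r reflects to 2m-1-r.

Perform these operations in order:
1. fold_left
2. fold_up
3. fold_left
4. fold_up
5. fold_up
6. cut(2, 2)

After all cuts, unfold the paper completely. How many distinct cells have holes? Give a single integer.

Op 1 fold_left: fold axis v@16; visible region now rows[0,32) x cols[0,16) = 32x16
Op 2 fold_up: fold axis h@16; visible region now rows[0,16) x cols[0,16) = 16x16
Op 3 fold_left: fold axis v@8; visible region now rows[0,16) x cols[0,8) = 16x8
Op 4 fold_up: fold axis h@8; visible region now rows[0,8) x cols[0,8) = 8x8
Op 5 fold_up: fold axis h@4; visible region now rows[0,4) x cols[0,8) = 4x8
Op 6 cut(2, 2): punch at orig (2,2); cuts so far [(2, 2)]; region rows[0,4) x cols[0,8) = 4x8
Unfold 1 (reflect across h@4): 2 holes -> [(2, 2), (5, 2)]
Unfold 2 (reflect across h@8): 4 holes -> [(2, 2), (5, 2), (10, 2), (13, 2)]
Unfold 3 (reflect across v@8): 8 holes -> [(2, 2), (2, 13), (5, 2), (5, 13), (10, 2), (10, 13), (13, 2), (13, 13)]
Unfold 4 (reflect across h@16): 16 holes -> [(2, 2), (2, 13), (5, 2), (5, 13), (10, 2), (10, 13), (13, 2), (13, 13), (18, 2), (18, 13), (21, 2), (21, 13), (26, 2), (26, 13), (29, 2), (29, 13)]
Unfold 5 (reflect across v@16): 32 holes -> [(2, 2), (2, 13), (2, 18), (2, 29), (5, 2), (5, 13), (5, 18), (5, 29), (10, 2), (10, 13), (10, 18), (10, 29), (13, 2), (13, 13), (13, 18), (13, 29), (18, 2), (18, 13), (18, 18), (18, 29), (21, 2), (21, 13), (21, 18), (21, 29), (26, 2), (26, 13), (26, 18), (26, 29), (29, 2), (29, 13), (29, 18), (29, 29)]

Answer: 32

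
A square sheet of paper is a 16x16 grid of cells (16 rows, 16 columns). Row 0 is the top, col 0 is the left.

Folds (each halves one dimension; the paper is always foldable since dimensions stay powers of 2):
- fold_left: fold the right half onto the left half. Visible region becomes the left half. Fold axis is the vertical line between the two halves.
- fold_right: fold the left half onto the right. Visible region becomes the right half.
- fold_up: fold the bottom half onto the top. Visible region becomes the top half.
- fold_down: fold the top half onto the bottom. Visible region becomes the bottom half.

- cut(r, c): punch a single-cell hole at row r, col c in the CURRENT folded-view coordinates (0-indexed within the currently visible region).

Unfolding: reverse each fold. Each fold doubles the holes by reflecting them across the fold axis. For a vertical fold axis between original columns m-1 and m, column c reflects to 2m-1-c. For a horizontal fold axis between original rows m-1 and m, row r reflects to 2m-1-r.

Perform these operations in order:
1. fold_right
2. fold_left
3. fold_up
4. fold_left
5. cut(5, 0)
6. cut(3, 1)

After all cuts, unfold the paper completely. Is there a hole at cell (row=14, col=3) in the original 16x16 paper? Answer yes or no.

Answer: no

Derivation:
Op 1 fold_right: fold axis v@8; visible region now rows[0,16) x cols[8,16) = 16x8
Op 2 fold_left: fold axis v@12; visible region now rows[0,16) x cols[8,12) = 16x4
Op 3 fold_up: fold axis h@8; visible region now rows[0,8) x cols[8,12) = 8x4
Op 4 fold_left: fold axis v@10; visible region now rows[0,8) x cols[8,10) = 8x2
Op 5 cut(5, 0): punch at orig (5,8); cuts so far [(5, 8)]; region rows[0,8) x cols[8,10) = 8x2
Op 6 cut(3, 1): punch at orig (3,9); cuts so far [(3, 9), (5, 8)]; region rows[0,8) x cols[8,10) = 8x2
Unfold 1 (reflect across v@10): 4 holes -> [(3, 9), (3, 10), (5, 8), (5, 11)]
Unfold 2 (reflect across h@8): 8 holes -> [(3, 9), (3, 10), (5, 8), (5, 11), (10, 8), (10, 11), (12, 9), (12, 10)]
Unfold 3 (reflect across v@12): 16 holes -> [(3, 9), (3, 10), (3, 13), (3, 14), (5, 8), (5, 11), (5, 12), (5, 15), (10, 8), (10, 11), (10, 12), (10, 15), (12, 9), (12, 10), (12, 13), (12, 14)]
Unfold 4 (reflect across v@8): 32 holes -> [(3, 1), (3, 2), (3, 5), (3, 6), (3, 9), (3, 10), (3, 13), (3, 14), (5, 0), (5, 3), (5, 4), (5, 7), (5, 8), (5, 11), (5, 12), (5, 15), (10, 0), (10, 3), (10, 4), (10, 7), (10, 8), (10, 11), (10, 12), (10, 15), (12, 1), (12, 2), (12, 5), (12, 6), (12, 9), (12, 10), (12, 13), (12, 14)]
Holes: [(3, 1), (3, 2), (3, 5), (3, 6), (3, 9), (3, 10), (3, 13), (3, 14), (5, 0), (5, 3), (5, 4), (5, 7), (5, 8), (5, 11), (5, 12), (5, 15), (10, 0), (10, 3), (10, 4), (10, 7), (10, 8), (10, 11), (10, 12), (10, 15), (12, 1), (12, 2), (12, 5), (12, 6), (12, 9), (12, 10), (12, 13), (12, 14)]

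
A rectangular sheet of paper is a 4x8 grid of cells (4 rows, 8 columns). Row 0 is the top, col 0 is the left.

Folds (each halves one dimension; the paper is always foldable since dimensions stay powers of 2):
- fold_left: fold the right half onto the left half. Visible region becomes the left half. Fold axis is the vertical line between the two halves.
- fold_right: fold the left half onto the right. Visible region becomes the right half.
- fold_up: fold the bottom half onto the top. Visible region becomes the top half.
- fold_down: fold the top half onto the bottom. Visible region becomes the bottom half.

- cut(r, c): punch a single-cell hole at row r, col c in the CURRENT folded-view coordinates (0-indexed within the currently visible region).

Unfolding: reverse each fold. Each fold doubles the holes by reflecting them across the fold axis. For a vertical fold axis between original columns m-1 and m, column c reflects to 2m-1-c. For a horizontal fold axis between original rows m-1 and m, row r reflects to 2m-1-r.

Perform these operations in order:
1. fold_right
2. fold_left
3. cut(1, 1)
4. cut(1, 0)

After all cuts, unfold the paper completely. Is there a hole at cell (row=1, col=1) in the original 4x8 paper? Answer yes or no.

Op 1 fold_right: fold axis v@4; visible region now rows[0,4) x cols[4,8) = 4x4
Op 2 fold_left: fold axis v@6; visible region now rows[0,4) x cols[4,6) = 4x2
Op 3 cut(1, 1): punch at orig (1,5); cuts so far [(1, 5)]; region rows[0,4) x cols[4,6) = 4x2
Op 4 cut(1, 0): punch at orig (1,4); cuts so far [(1, 4), (1, 5)]; region rows[0,4) x cols[4,6) = 4x2
Unfold 1 (reflect across v@6): 4 holes -> [(1, 4), (1, 5), (1, 6), (1, 7)]
Unfold 2 (reflect across v@4): 8 holes -> [(1, 0), (1, 1), (1, 2), (1, 3), (1, 4), (1, 5), (1, 6), (1, 7)]
Holes: [(1, 0), (1, 1), (1, 2), (1, 3), (1, 4), (1, 5), (1, 6), (1, 7)]

Answer: yes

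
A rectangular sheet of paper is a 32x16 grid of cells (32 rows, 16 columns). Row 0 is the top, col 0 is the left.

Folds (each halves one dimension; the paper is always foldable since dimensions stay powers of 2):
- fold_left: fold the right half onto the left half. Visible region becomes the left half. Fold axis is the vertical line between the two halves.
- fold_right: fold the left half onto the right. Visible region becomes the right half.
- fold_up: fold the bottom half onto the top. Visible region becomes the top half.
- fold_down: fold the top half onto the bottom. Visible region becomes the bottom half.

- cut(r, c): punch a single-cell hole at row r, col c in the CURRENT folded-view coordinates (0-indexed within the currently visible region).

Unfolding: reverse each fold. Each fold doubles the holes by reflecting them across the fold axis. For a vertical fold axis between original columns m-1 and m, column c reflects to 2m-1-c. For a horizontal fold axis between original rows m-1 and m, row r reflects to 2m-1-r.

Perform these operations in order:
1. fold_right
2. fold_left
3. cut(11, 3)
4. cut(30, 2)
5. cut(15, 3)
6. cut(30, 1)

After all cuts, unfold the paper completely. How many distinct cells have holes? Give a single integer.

Op 1 fold_right: fold axis v@8; visible region now rows[0,32) x cols[8,16) = 32x8
Op 2 fold_left: fold axis v@12; visible region now rows[0,32) x cols[8,12) = 32x4
Op 3 cut(11, 3): punch at orig (11,11); cuts so far [(11, 11)]; region rows[0,32) x cols[8,12) = 32x4
Op 4 cut(30, 2): punch at orig (30,10); cuts so far [(11, 11), (30, 10)]; region rows[0,32) x cols[8,12) = 32x4
Op 5 cut(15, 3): punch at orig (15,11); cuts so far [(11, 11), (15, 11), (30, 10)]; region rows[0,32) x cols[8,12) = 32x4
Op 6 cut(30, 1): punch at orig (30,9); cuts so far [(11, 11), (15, 11), (30, 9), (30, 10)]; region rows[0,32) x cols[8,12) = 32x4
Unfold 1 (reflect across v@12): 8 holes -> [(11, 11), (11, 12), (15, 11), (15, 12), (30, 9), (30, 10), (30, 13), (30, 14)]
Unfold 2 (reflect across v@8): 16 holes -> [(11, 3), (11, 4), (11, 11), (11, 12), (15, 3), (15, 4), (15, 11), (15, 12), (30, 1), (30, 2), (30, 5), (30, 6), (30, 9), (30, 10), (30, 13), (30, 14)]

Answer: 16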